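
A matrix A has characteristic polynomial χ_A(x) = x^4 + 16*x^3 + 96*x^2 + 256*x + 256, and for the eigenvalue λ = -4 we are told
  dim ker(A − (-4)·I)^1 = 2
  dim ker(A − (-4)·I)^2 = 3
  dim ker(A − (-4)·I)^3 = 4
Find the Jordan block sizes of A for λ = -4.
Block sizes for λ = -4: [3, 1]

From the dimensions of kernels of powers, the number of Jordan blocks of size at least j is d_j − d_{j−1} where d_j = dim ker(N^j) (with d_0 = 0). Computing the differences gives [2, 1, 1].
The number of blocks of size exactly k is (#blocks of size ≥ k) − (#blocks of size ≥ k + 1), so the partition is: 1 block(s) of size 1, 1 block(s) of size 3.
In nonincreasing order the block sizes are [3, 1].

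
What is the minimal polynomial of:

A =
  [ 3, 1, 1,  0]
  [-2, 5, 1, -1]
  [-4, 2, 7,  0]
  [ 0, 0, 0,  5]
x^3 - 15*x^2 + 75*x - 125

The characteristic polynomial is χ_A(x) = (x - 5)^4, so the eigenvalues are known. The minimal polynomial is
  m_A(x) = Π_λ (x − λ)^{k_λ}
where k_λ is the size of the *largest* Jordan block for λ (equivalently, the smallest k with (A − λI)^k v = 0 for every generalised eigenvector v of λ).

  λ = 5: largest Jordan block has size 3, contributing (x − 5)^3

So m_A(x) = (x - 5)^3 = x^3 - 15*x^2 + 75*x - 125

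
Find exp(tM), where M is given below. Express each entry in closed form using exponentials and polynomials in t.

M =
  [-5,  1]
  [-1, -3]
e^{tM} =
  [-t*exp(-4*t) + exp(-4*t), t*exp(-4*t)]
  [-t*exp(-4*t), t*exp(-4*t) + exp(-4*t)]

Strategy: write M = P · J · P⁻¹ where J is a Jordan canonical form, so e^{tM} = P · e^{tJ} · P⁻¹, and e^{tJ} can be computed block-by-block.

M has Jordan form
J =
  [-4,  1]
  [ 0, -4]
(up to reordering of blocks).

Per-block formulas:
  For a 2×2 Jordan block J_2(-4): exp(t · J_2(-4)) = e^(-4t)·(I + t·N), where N is the 2×2 nilpotent shift.

After assembling e^{tJ} and conjugating by P, we get:

e^{tM} =
  [-t*exp(-4*t) + exp(-4*t), t*exp(-4*t)]
  [-t*exp(-4*t), t*exp(-4*t) + exp(-4*t)]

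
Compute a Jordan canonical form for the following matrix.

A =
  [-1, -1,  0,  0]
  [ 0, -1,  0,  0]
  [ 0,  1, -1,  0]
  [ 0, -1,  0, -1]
J_2(-1) ⊕ J_1(-1) ⊕ J_1(-1)

The characteristic polynomial is
  det(x·I − A) = x^4 + 4*x^3 + 6*x^2 + 4*x + 1 = (x + 1)^4

Eigenvalues and multiplicities (the geometric multiplicity of λ is n − rank(A − λI), which equals the number of Jordan blocks for λ):
  λ = -1: algebraic multiplicity = 4, geometric multiplicity = 3

Determining the block sizes for each eigenvalue:
  λ = -1: 3 blocks summing to 4 forces exactly one block of size 2 and the rest size 1 → block sizes [2, 1, 1]

Assembling the blocks gives a Jordan form
J =
  [-1,  1,  0,  0]
  [ 0, -1,  0,  0]
  [ 0,  0, -1,  0]
  [ 0,  0,  0, -1]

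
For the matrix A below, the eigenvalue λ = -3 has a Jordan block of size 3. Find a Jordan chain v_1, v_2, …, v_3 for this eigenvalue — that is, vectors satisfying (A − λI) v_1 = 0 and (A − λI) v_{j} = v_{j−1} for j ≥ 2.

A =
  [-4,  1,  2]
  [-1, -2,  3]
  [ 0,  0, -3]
A Jordan chain for λ = -3 of length 3:
v_1 = (1, 1, 0)ᵀ
v_2 = (2, 3, 0)ᵀ
v_3 = (0, 0, 1)ᵀ

Let N = A − (-3)·I. We want v_3 with N^3 v_3 = 0 but N^2 v_3 ≠ 0; then v_{j-1} := N · v_j for j = 3, …, 2.

Pick v_3 = (0, 0, 1)ᵀ.
Then v_2 = N · v_3 = (2, 3, 0)ᵀ.
Then v_1 = N · v_2 = (1, 1, 0)ᵀ.

Sanity check: (A − (-3)·I) v_1 = (0, 0, 0)ᵀ = 0. ✓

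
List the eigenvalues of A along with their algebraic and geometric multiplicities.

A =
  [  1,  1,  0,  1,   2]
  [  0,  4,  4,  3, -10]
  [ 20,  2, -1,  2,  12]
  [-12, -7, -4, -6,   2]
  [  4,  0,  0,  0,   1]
λ = -1: alg = 3, geom = 2; λ = 1: alg = 2, geom = 2

Step 1 — factor the characteristic polynomial to read off the algebraic multiplicities:
  χ_A(x) = (x - 1)^2*(x + 1)^3

Step 2 — compute geometric multiplicities via the rank-nullity identity g(λ) = n − rank(A − λI):
  rank(A − (-1)·I) = 3, so dim ker(A − (-1)·I) = n − 3 = 2
  rank(A − (1)·I) = 3, so dim ker(A − (1)·I) = n − 3 = 2

Summary:
  λ = -1: algebraic multiplicity = 3, geometric multiplicity = 2
  λ = 1: algebraic multiplicity = 2, geometric multiplicity = 2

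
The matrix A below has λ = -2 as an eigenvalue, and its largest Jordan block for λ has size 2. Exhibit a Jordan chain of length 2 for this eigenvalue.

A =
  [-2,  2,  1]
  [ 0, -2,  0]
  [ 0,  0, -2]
A Jordan chain for λ = -2 of length 2:
v_1 = (2, 0, 0)ᵀ
v_2 = (0, 1, 0)ᵀ

Let N = A − (-2)·I. We want v_2 with N^2 v_2 = 0 but N^1 v_2 ≠ 0; then v_{j-1} := N · v_j for j = 2, …, 2.

Pick v_2 = (0, 1, 0)ᵀ.
Then v_1 = N · v_2 = (2, 0, 0)ᵀ.

Sanity check: (A − (-2)·I) v_1 = (0, 0, 0)ᵀ = 0. ✓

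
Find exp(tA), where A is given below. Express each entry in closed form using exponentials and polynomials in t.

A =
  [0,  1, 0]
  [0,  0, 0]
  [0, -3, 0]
e^{tA} =
  [1, t, 0]
  [0, 1, 0]
  [0, -3*t, 1]

Strategy: write A = P · J · P⁻¹ where J is a Jordan canonical form, so e^{tA} = P · e^{tJ} · P⁻¹, and e^{tJ} can be computed block-by-block.

A has Jordan form
J =
  [0, 1, 0]
  [0, 0, 0]
  [0, 0, 0]
(up to reordering of blocks).

Per-block formulas:
  For a 2×2 Jordan block J_2(0): exp(t · J_2(0)) = e^(0t)·(I + t·N), where N is the 2×2 nilpotent shift.
  For a 1×1 block at λ = 0: exp(t · [0]) = [e^(0t)].

After assembling e^{tJ} and conjugating by P, we get:

e^{tA} =
  [1, t, 0]
  [0, 1, 0]
  [0, -3*t, 1]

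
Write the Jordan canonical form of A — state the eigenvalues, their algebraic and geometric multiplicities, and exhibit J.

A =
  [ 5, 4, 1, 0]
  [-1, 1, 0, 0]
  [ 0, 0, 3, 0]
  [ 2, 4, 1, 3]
J_3(3) ⊕ J_1(3)

The characteristic polynomial is
  det(x·I − A) = x^4 - 12*x^3 + 54*x^2 - 108*x + 81 = (x - 3)^4

Eigenvalues and multiplicities (the geometric multiplicity of λ is n − rank(A − λI), which equals the number of Jordan blocks for λ):
  λ = 3: algebraic multiplicity = 4, geometric multiplicity = 2

Determining the block sizes for each eigenvalue:
  λ = 3: with am = 4 and gm = 2, the partition is not yet determined (e.g. several partitions of 4 into 2 parts exist). Let N = A − (3)·I. Computing rank(N^1) = 2, rank(N^2) = 1, rank(N^3) = 0; the number of blocks of size ≥ j is rank(N^{j−1}) − rank(N^j), giving [2, 1, 1]. So we have 1 block(s) of size 3, 1 block(s) of size 1 → block sizes [3, 1]

Assembling the blocks gives a Jordan form
J =
  [3, 1, 0, 0]
  [0, 3, 1, 0]
  [0, 0, 3, 0]
  [0, 0, 0, 3]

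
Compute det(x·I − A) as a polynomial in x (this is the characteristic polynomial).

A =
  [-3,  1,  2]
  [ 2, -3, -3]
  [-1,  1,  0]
x^3 + 6*x^2 + 12*x + 8

Expanding det(x·I − A) (e.g. by cofactor expansion or by noting that A is similar to its Jordan form J, which has the same characteristic polynomial as A) gives
  χ_A(x) = x^3 + 6*x^2 + 12*x + 8
which factors as (x + 2)^3. The eigenvalues (with algebraic multiplicities) are λ = -2 with multiplicity 3.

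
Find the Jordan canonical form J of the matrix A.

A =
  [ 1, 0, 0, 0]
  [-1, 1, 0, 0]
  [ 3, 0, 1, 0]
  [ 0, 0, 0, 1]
J_2(1) ⊕ J_1(1) ⊕ J_1(1)

The characteristic polynomial is
  det(x·I − A) = x^4 - 4*x^3 + 6*x^2 - 4*x + 1 = (x - 1)^4

Eigenvalues and multiplicities (the geometric multiplicity of λ is n − rank(A − λI), which equals the number of Jordan blocks for λ):
  λ = 1: algebraic multiplicity = 4, geometric multiplicity = 3

Determining the block sizes for each eigenvalue:
  λ = 1: 3 blocks summing to 4 forces exactly one block of size 2 and the rest size 1 → block sizes [2, 1, 1]

Assembling the blocks gives a Jordan form
J =
  [1, 1, 0, 0]
  [0, 1, 0, 0]
  [0, 0, 1, 0]
  [0, 0, 0, 1]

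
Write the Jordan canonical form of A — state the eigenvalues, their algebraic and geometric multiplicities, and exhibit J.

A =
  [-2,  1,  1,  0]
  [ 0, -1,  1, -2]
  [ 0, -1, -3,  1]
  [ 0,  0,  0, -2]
J_3(-2) ⊕ J_1(-2)

The characteristic polynomial is
  det(x·I − A) = x^4 + 8*x^3 + 24*x^2 + 32*x + 16 = (x + 2)^4

Eigenvalues and multiplicities (the geometric multiplicity of λ is n − rank(A − λI), which equals the number of Jordan blocks for λ):
  λ = -2: algebraic multiplicity = 4, geometric multiplicity = 2

Determining the block sizes for each eigenvalue:
  λ = -2: with am = 4 and gm = 2, the partition is not yet determined (e.g. several partitions of 4 into 2 parts exist). Let N = A − (-2)·I. Computing rank(N^1) = 2, rank(N^2) = 1, rank(N^3) = 0; the number of blocks of size ≥ j is rank(N^{j−1}) − rank(N^j), giving [2, 1, 1]. So we have 1 block(s) of size 3, 1 block(s) of size 1 → block sizes [3, 1]

Assembling the blocks gives a Jordan form
J =
  [-2,  1,  0,  0]
  [ 0, -2,  1,  0]
  [ 0,  0, -2,  0]
  [ 0,  0,  0, -2]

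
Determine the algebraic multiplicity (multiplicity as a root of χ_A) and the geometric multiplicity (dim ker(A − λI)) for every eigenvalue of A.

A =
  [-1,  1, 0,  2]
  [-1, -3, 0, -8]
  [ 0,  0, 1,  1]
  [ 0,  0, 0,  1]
λ = -2: alg = 2, geom = 1; λ = 1: alg = 2, geom = 1

Step 1 — factor the characteristic polynomial to read off the algebraic multiplicities:
  χ_A(x) = (x - 1)^2*(x + 2)^2

Step 2 — compute geometric multiplicities via the rank-nullity identity g(λ) = n − rank(A − λI):
  rank(A − (-2)·I) = 3, so dim ker(A − (-2)·I) = n − 3 = 1
  rank(A − (1)·I) = 3, so dim ker(A − (1)·I) = n − 3 = 1

Summary:
  λ = -2: algebraic multiplicity = 2, geometric multiplicity = 1
  λ = 1: algebraic multiplicity = 2, geometric multiplicity = 1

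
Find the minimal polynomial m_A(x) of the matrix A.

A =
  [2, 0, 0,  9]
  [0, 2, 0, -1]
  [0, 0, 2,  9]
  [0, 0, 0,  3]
x^2 - 5*x + 6

The characteristic polynomial is χ_A(x) = (x - 3)*(x - 2)^3, so the eigenvalues are known. The minimal polynomial is
  m_A(x) = Π_λ (x − λ)^{k_λ}
where k_λ is the size of the *largest* Jordan block for λ (equivalently, the smallest k with (A − λI)^k v = 0 for every generalised eigenvector v of λ).

  λ = 2: largest Jordan block has size 1, contributing (x − 2)
  λ = 3: largest Jordan block has size 1, contributing (x − 3)

So m_A(x) = (x - 3)*(x - 2) = x^2 - 5*x + 6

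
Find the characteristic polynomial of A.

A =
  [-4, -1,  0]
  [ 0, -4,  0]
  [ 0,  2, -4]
x^3 + 12*x^2 + 48*x + 64

Expanding det(x·I − A) (e.g. by cofactor expansion or by noting that A is similar to its Jordan form J, which has the same characteristic polynomial as A) gives
  χ_A(x) = x^3 + 12*x^2 + 48*x + 64
which factors as (x + 4)^3. The eigenvalues (with algebraic multiplicities) are λ = -4 with multiplicity 3.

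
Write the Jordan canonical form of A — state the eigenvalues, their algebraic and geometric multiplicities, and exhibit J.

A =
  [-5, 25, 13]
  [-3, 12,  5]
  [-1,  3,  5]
J_3(4)

The characteristic polynomial is
  det(x·I − A) = x^3 - 12*x^2 + 48*x - 64 = (x - 4)^3

Eigenvalues and multiplicities (the geometric multiplicity of λ is n − rank(A − λI), which equals the number of Jordan blocks for λ):
  λ = 4: algebraic multiplicity = 3, geometric multiplicity = 1

Determining the block sizes for each eigenvalue:
  λ = 4: one block (gm = 1), so the single block has size am = 3 → block sizes [3]

Assembling the blocks gives a Jordan form
J =
  [4, 1, 0]
  [0, 4, 1]
  [0, 0, 4]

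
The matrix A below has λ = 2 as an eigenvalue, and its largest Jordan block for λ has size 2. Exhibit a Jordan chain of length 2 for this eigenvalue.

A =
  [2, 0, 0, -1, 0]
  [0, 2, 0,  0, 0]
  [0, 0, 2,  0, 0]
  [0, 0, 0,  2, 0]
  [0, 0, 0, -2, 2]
A Jordan chain for λ = 2 of length 2:
v_1 = (-1, 0, 0, 0, -2)ᵀ
v_2 = (0, 0, 0, 1, 0)ᵀ

Let N = A − (2)·I. We want v_2 with N^2 v_2 = 0 but N^1 v_2 ≠ 0; then v_{j-1} := N · v_j for j = 2, …, 2.

Pick v_2 = (0, 0, 0, 1, 0)ᵀ.
Then v_1 = N · v_2 = (-1, 0, 0, 0, -2)ᵀ.

Sanity check: (A − (2)·I) v_1 = (0, 0, 0, 0, 0)ᵀ = 0. ✓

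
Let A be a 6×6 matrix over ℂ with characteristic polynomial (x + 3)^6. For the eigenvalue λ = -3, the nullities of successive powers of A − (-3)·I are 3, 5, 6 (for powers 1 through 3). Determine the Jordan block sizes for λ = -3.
Block sizes for λ = -3: [3, 2, 1]

From the dimensions of kernels of powers, the number of Jordan blocks of size at least j is d_j − d_{j−1} where d_j = dim ker(N^j) (with d_0 = 0). Computing the differences gives [3, 2, 1].
The number of blocks of size exactly k is (#blocks of size ≥ k) − (#blocks of size ≥ k + 1), so the partition is: 1 block(s) of size 1, 1 block(s) of size 2, 1 block(s) of size 3.
In nonincreasing order the block sizes are [3, 2, 1].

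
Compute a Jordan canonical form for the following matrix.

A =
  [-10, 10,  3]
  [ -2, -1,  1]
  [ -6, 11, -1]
J_3(-4)

The characteristic polynomial is
  det(x·I − A) = x^3 + 12*x^2 + 48*x + 64 = (x + 4)^3

Eigenvalues and multiplicities (the geometric multiplicity of λ is n − rank(A − λI), which equals the number of Jordan blocks for λ):
  λ = -4: algebraic multiplicity = 3, geometric multiplicity = 1

Determining the block sizes for each eigenvalue:
  λ = -4: one block (gm = 1), so the single block has size am = 3 → block sizes [3]

Assembling the blocks gives a Jordan form
J =
  [-4,  1,  0]
  [ 0, -4,  1]
  [ 0,  0, -4]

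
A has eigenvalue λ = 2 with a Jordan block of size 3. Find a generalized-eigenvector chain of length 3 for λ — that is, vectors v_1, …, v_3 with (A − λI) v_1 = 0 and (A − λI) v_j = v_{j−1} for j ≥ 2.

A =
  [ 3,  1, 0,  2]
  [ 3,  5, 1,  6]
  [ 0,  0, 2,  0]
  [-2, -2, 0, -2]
A Jordan chain for λ = 2 of length 3:
v_1 = (1, 3, 0, -2)ᵀ
v_2 = (0, 1, 0, 0)ᵀ
v_3 = (0, 0, 1, 0)ᵀ

Let N = A − (2)·I. We want v_3 with N^3 v_3 = 0 but N^2 v_3 ≠ 0; then v_{j-1} := N · v_j for j = 3, …, 2.

Pick v_3 = (0, 0, 1, 0)ᵀ.
Then v_2 = N · v_3 = (0, 1, 0, 0)ᵀ.
Then v_1 = N · v_2 = (1, 3, 0, -2)ᵀ.

Sanity check: (A − (2)·I) v_1 = (0, 0, 0, 0)ᵀ = 0. ✓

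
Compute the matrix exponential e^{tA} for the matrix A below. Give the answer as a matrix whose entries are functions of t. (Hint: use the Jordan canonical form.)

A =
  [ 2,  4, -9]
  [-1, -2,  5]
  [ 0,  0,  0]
e^{tA} =
  [2*t + 1, 4*t, t^2 - 9*t]
  [-t, 1 - 2*t, -t^2/2 + 5*t]
  [0, 0, 1]

Strategy: write A = P · J · P⁻¹ where J is a Jordan canonical form, so e^{tA} = P · e^{tJ} · P⁻¹, and e^{tJ} can be computed block-by-block.

A has Jordan form
J =
  [0, 1, 0]
  [0, 0, 1]
  [0, 0, 0]
(up to reordering of blocks).

Per-block formulas:
  For a 3×3 Jordan block J_3(0): exp(t · J_3(0)) = e^(0t)·(I + t·N + (t^2/2)·N^2), where N is the 3×3 nilpotent shift.

After assembling e^{tJ} and conjugating by P, we get:

e^{tA} =
  [2*t + 1, 4*t, t^2 - 9*t]
  [-t, 1 - 2*t, -t^2/2 + 5*t]
  [0, 0, 1]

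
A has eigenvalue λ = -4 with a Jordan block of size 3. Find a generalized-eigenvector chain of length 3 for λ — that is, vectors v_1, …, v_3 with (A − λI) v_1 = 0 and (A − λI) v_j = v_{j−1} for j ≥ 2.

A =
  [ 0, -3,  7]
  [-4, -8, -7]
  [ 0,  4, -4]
A Jordan chain for λ = -4 of length 3:
v_1 = (28, 0, -16)ᵀ
v_2 = (4, -4, 0)ᵀ
v_3 = (1, 0, 0)ᵀ

Let N = A − (-4)·I. We want v_3 with N^3 v_3 = 0 but N^2 v_3 ≠ 0; then v_{j-1} := N · v_j for j = 3, …, 2.

Pick v_3 = (1, 0, 0)ᵀ.
Then v_2 = N · v_3 = (4, -4, 0)ᵀ.
Then v_1 = N · v_2 = (28, 0, -16)ᵀ.

Sanity check: (A − (-4)·I) v_1 = (0, 0, 0)ᵀ = 0. ✓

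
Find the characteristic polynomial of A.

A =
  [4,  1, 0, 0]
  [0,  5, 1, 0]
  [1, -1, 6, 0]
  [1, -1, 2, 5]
x^4 - 20*x^3 + 150*x^2 - 500*x + 625

Expanding det(x·I − A) (e.g. by cofactor expansion or by noting that A is similar to its Jordan form J, which has the same characteristic polynomial as A) gives
  χ_A(x) = x^4 - 20*x^3 + 150*x^2 - 500*x + 625
which factors as (x - 5)^4. The eigenvalues (with algebraic multiplicities) are λ = 5 with multiplicity 4.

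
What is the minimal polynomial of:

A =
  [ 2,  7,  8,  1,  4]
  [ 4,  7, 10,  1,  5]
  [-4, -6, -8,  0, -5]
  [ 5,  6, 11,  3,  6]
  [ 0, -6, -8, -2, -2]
x^5 - 2*x^4 - 8*x^3 + 16*x^2 + 16*x - 32

The characteristic polynomial is χ_A(x) = (x - 2)^3*(x + 2)^2, so the eigenvalues are known. The minimal polynomial is
  m_A(x) = Π_λ (x − λ)^{k_λ}
where k_λ is the size of the *largest* Jordan block for λ (equivalently, the smallest k with (A − λI)^k v = 0 for every generalised eigenvector v of λ).

  λ = -2: largest Jordan block has size 2, contributing (x + 2)^2
  λ = 2: largest Jordan block has size 3, contributing (x − 2)^3

So m_A(x) = (x - 2)^3*(x + 2)^2 = x^5 - 2*x^4 - 8*x^3 + 16*x^2 + 16*x - 32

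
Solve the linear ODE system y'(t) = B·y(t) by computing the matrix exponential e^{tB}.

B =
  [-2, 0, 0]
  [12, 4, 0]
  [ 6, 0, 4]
e^{tB} =
  [exp(-2*t), 0, 0]
  [2*exp(4*t) - 2*exp(-2*t), exp(4*t), 0]
  [exp(4*t) - exp(-2*t), 0, exp(4*t)]

Strategy: write B = P · J · P⁻¹ where J is a Jordan canonical form, so e^{tB} = P · e^{tJ} · P⁻¹, and e^{tJ} can be computed block-by-block.

B has Jordan form
J =
  [-2, 0, 0]
  [ 0, 4, 0]
  [ 0, 0, 4]
(up to reordering of blocks).

Per-block formulas:
  For a 1×1 block at λ = 4: exp(t · [4]) = [e^(4t)].
  For a 1×1 block at λ = -2: exp(t · [-2]) = [e^(-2t)].

After assembling e^{tJ} and conjugating by P, we get:

e^{tB} =
  [exp(-2*t), 0, 0]
  [2*exp(4*t) - 2*exp(-2*t), exp(4*t), 0]
  [exp(4*t) - exp(-2*t), 0, exp(4*t)]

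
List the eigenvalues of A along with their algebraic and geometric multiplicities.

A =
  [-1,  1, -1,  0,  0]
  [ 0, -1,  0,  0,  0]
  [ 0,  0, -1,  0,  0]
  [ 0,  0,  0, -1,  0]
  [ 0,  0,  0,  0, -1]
λ = -1: alg = 5, geom = 4

Step 1 — factor the characteristic polynomial to read off the algebraic multiplicities:
  χ_A(x) = (x + 1)^5

Step 2 — compute geometric multiplicities via the rank-nullity identity g(λ) = n − rank(A − λI):
  rank(A − (-1)·I) = 1, so dim ker(A − (-1)·I) = n − 1 = 4

Summary:
  λ = -1: algebraic multiplicity = 5, geometric multiplicity = 4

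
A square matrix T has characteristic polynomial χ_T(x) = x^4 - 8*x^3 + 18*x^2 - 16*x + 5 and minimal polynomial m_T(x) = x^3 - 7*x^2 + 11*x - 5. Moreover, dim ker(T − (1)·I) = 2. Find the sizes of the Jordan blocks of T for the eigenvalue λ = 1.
Block sizes for λ = 1: [2, 1]

Step 1 — from the characteristic polynomial, algebraic multiplicity of λ = 1 is 3. From dim ker(T − (1)·I) = 2, there are exactly 2 Jordan blocks for λ = 1.
Step 2 — from the minimal polynomial, the factor (x − 1)^2 tells us the largest block for λ = 1 has size 2.
Step 3 — with total size 3, 2 blocks, and largest block 2, the block sizes (in nonincreasing order) are [2, 1].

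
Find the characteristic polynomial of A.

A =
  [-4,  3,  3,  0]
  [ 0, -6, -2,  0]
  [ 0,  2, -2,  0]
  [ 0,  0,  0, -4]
x^4 + 16*x^3 + 96*x^2 + 256*x + 256

Expanding det(x·I − A) (e.g. by cofactor expansion or by noting that A is similar to its Jordan form J, which has the same characteristic polynomial as A) gives
  χ_A(x) = x^4 + 16*x^3 + 96*x^2 + 256*x + 256
which factors as (x + 4)^4. The eigenvalues (with algebraic multiplicities) are λ = -4 with multiplicity 4.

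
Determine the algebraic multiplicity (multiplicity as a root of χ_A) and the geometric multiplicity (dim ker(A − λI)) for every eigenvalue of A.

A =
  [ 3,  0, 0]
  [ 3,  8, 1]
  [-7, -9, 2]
λ = 3: alg = 1, geom = 1; λ = 5: alg = 2, geom = 1

Step 1 — factor the characteristic polynomial to read off the algebraic multiplicities:
  χ_A(x) = (x - 5)^2*(x - 3)

Step 2 — compute geometric multiplicities via the rank-nullity identity g(λ) = n − rank(A − λI):
  rank(A − (3)·I) = 2, so dim ker(A − (3)·I) = n − 2 = 1
  rank(A − (5)·I) = 2, so dim ker(A − (5)·I) = n − 2 = 1

Summary:
  λ = 3: algebraic multiplicity = 1, geometric multiplicity = 1
  λ = 5: algebraic multiplicity = 2, geometric multiplicity = 1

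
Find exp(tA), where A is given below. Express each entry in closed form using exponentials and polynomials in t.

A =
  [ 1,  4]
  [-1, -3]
e^{tA} =
  [2*t*exp(-t) + exp(-t), 4*t*exp(-t)]
  [-t*exp(-t), -2*t*exp(-t) + exp(-t)]

Strategy: write A = P · J · P⁻¹ where J is a Jordan canonical form, so e^{tA} = P · e^{tJ} · P⁻¹, and e^{tJ} can be computed block-by-block.

A has Jordan form
J =
  [-1,  1]
  [ 0, -1]
(up to reordering of blocks).

Per-block formulas:
  For a 2×2 Jordan block J_2(-1): exp(t · J_2(-1)) = e^(-1t)·(I + t·N), where N is the 2×2 nilpotent shift.

After assembling e^{tJ} and conjugating by P, we get:

e^{tA} =
  [2*t*exp(-t) + exp(-t), 4*t*exp(-t)]
  [-t*exp(-t), -2*t*exp(-t) + exp(-t)]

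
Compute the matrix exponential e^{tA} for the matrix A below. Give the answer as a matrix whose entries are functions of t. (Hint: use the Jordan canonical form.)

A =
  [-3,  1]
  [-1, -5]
e^{tA} =
  [t*exp(-4*t) + exp(-4*t), t*exp(-4*t)]
  [-t*exp(-4*t), -t*exp(-4*t) + exp(-4*t)]

Strategy: write A = P · J · P⁻¹ where J is a Jordan canonical form, so e^{tA} = P · e^{tJ} · P⁻¹, and e^{tJ} can be computed block-by-block.

A has Jordan form
J =
  [-4,  1]
  [ 0, -4]
(up to reordering of blocks).

Per-block formulas:
  For a 2×2 Jordan block J_2(-4): exp(t · J_2(-4)) = e^(-4t)·(I + t·N), where N is the 2×2 nilpotent shift.

After assembling e^{tJ} and conjugating by P, we get:

e^{tA} =
  [t*exp(-4*t) + exp(-4*t), t*exp(-4*t)]
  [-t*exp(-4*t), -t*exp(-4*t) + exp(-4*t)]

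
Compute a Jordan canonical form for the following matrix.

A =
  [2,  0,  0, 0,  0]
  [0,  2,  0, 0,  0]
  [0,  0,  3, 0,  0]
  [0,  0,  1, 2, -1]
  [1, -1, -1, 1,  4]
J_1(2) ⊕ J_1(2) ⊕ J_2(3) ⊕ J_1(3)

The characteristic polynomial is
  det(x·I − A) = x^5 - 13*x^4 + 67*x^3 - 171*x^2 + 216*x - 108 = (x - 3)^3*(x - 2)^2

Eigenvalues and multiplicities (the geometric multiplicity of λ is n − rank(A − λI), which equals the number of Jordan blocks for λ):
  λ = 2: algebraic multiplicity = 2, geometric multiplicity = 2
  λ = 3: algebraic multiplicity = 3, geometric multiplicity = 2

Determining the block sizes for each eigenvalue:
  λ = 2: gm = am = 2, so every block has size 1 → block sizes [1, 1]
  λ = 3: 2 blocks summing to 3 forces exactly one block of size 2 and the rest size 1 → block sizes [2, 1]

Assembling the blocks gives a Jordan form
J =
  [2, 0, 0, 0, 0]
  [0, 2, 0, 0, 0]
  [0, 0, 3, 1, 0]
  [0, 0, 0, 3, 0]
  [0, 0, 0, 0, 3]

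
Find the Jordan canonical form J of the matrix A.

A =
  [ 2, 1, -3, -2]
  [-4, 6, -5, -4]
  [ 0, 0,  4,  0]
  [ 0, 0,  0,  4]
J_3(4) ⊕ J_1(4)

The characteristic polynomial is
  det(x·I − A) = x^4 - 16*x^3 + 96*x^2 - 256*x + 256 = (x - 4)^4

Eigenvalues and multiplicities (the geometric multiplicity of λ is n − rank(A − λI), which equals the number of Jordan blocks for λ):
  λ = 4: algebraic multiplicity = 4, geometric multiplicity = 2

Determining the block sizes for each eigenvalue:
  λ = 4: with am = 4 and gm = 2, the partition is not yet determined (e.g. several partitions of 4 into 2 parts exist). Let N = A − (4)·I. Computing rank(N^1) = 2, rank(N^2) = 1, rank(N^3) = 0; the number of blocks of size ≥ j is rank(N^{j−1}) − rank(N^j), giving [2, 1, 1]. So we have 1 block(s) of size 3, 1 block(s) of size 1 → block sizes [3, 1]

Assembling the blocks gives a Jordan form
J =
  [4, 1, 0, 0]
  [0, 4, 1, 0]
  [0, 0, 4, 0]
  [0, 0, 0, 4]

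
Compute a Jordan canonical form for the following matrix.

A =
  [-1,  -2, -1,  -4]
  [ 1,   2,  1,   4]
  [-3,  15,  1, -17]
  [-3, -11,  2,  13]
J_1(0) ⊕ J_3(5)

The characteristic polynomial is
  det(x·I − A) = x^4 - 15*x^3 + 75*x^2 - 125*x = x*(x - 5)^3

Eigenvalues and multiplicities (the geometric multiplicity of λ is n − rank(A − λI), which equals the number of Jordan blocks for λ):
  λ = 0: algebraic multiplicity = 1, geometric multiplicity = 1
  λ = 5: algebraic multiplicity = 3, geometric multiplicity = 1

Determining the block sizes for each eigenvalue:
  λ = 0: one block (gm = 1), so the single block has size am = 1 → block sizes [1]
  λ = 5: one block (gm = 1), so the single block has size am = 3 → block sizes [3]

Assembling the blocks gives a Jordan form
J =
  [0, 0, 0, 0]
  [0, 5, 1, 0]
  [0, 0, 5, 1]
  [0, 0, 0, 5]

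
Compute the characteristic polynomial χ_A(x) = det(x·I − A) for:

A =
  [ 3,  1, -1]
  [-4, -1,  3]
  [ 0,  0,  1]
x^3 - 3*x^2 + 3*x - 1

Expanding det(x·I − A) (e.g. by cofactor expansion or by noting that A is similar to its Jordan form J, which has the same characteristic polynomial as A) gives
  χ_A(x) = x^3 - 3*x^2 + 3*x - 1
which factors as (x - 1)^3. The eigenvalues (with algebraic multiplicities) are λ = 1 with multiplicity 3.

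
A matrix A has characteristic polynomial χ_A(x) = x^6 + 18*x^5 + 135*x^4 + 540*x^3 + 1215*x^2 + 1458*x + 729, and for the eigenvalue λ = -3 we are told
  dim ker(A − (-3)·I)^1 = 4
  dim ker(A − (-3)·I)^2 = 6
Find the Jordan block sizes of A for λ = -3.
Block sizes for λ = -3: [2, 2, 1, 1]

From the dimensions of kernels of powers, the number of Jordan blocks of size at least j is d_j − d_{j−1} where d_j = dim ker(N^j) (with d_0 = 0). Computing the differences gives [4, 2].
The number of blocks of size exactly k is (#blocks of size ≥ k) − (#blocks of size ≥ k + 1), so the partition is: 2 block(s) of size 1, 2 block(s) of size 2.
In nonincreasing order the block sizes are [2, 2, 1, 1].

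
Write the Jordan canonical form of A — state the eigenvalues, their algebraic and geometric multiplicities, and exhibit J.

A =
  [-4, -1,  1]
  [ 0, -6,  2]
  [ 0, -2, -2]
J_2(-4) ⊕ J_1(-4)

The characteristic polynomial is
  det(x·I − A) = x^3 + 12*x^2 + 48*x + 64 = (x + 4)^3

Eigenvalues and multiplicities (the geometric multiplicity of λ is n − rank(A − λI), which equals the number of Jordan blocks for λ):
  λ = -4: algebraic multiplicity = 3, geometric multiplicity = 2

Determining the block sizes for each eigenvalue:
  λ = -4: 2 blocks summing to 3 forces exactly one block of size 2 and the rest size 1 → block sizes [2, 1]

Assembling the blocks gives a Jordan form
J =
  [-4,  1,  0]
  [ 0, -4,  0]
  [ 0,  0, -4]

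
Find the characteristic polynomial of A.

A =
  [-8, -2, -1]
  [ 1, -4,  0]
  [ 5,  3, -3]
x^3 + 15*x^2 + 75*x + 125

Expanding det(x·I − A) (e.g. by cofactor expansion or by noting that A is similar to its Jordan form J, which has the same characteristic polynomial as A) gives
  χ_A(x) = x^3 + 15*x^2 + 75*x + 125
which factors as (x + 5)^3. The eigenvalues (with algebraic multiplicities) are λ = -5 with multiplicity 3.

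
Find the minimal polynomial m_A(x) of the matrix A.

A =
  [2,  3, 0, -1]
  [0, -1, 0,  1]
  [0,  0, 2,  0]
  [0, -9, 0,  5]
x^2 - 4*x + 4

The characteristic polynomial is χ_A(x) = (x - 2)^4, so the eigenvalues are known. The minimal polynomial is
  m_A(x) = Π_λ (x − λ)^{k_λ}
where k_λ is the size of the *largest* Jordan block for λ (equivalently, the smallest k with (A − λI)^k v = 0 for every generalised eigenvector v of λ).

  λ = 2: largest Jordan block has size 2, contributing (x − 2)^2

So m_A(x) = (x - 2)^2 = x^2 - 4*x + 4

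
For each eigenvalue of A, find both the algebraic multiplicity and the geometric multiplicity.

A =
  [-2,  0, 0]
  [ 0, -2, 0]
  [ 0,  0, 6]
λ = -2: alg = 2, geom = 2; λ = 6: alg = 1, geom = 1

Step 1 — factor the characteristic polynomial to read off the algebraic multiplicities:
  χ_A(x) = (x - 6)*(x + 2)^2

Step 2 — compute geometric multiplicities via the rank-nullity identity g(λ) = n − rank(A − λI):
  rank(A − (-2)·I) = 1, so dim ker(A − (-2)·I) = n − 1 = 2
  rank(A − (6)·I) = 2, so dim ker(A − (6)·I) = n − 2 = 1

Summary:
  λ = -2: algebraic multiplicity = 2, geometric multiplicity = 2
  λ = 6: algebraic multiplicity = 1, geometric multiplicity = 1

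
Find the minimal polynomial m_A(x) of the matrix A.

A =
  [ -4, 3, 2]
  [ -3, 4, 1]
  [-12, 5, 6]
x^3 - 6*x^2 + 12*x - 8

The characteristic polynomial is χ_A(x) = (x - 2)^3, so the eigenvalues are known. The minimal polynomial is
  m_A(x) = Π_λ (x − λ)^{k_λ}
where k_λ is the size of the *largest* Jordan block for λ (equivalently, the smallest k with (A − λI)^k v = 0 for every generalised eigenvector v of λ).

  λ = 2: largest Jordan block has size 3, contributing (x − 2)^3

So m_A(x) = (x - 2)^3 = x^3 - 6*x^2 + 12*x - 8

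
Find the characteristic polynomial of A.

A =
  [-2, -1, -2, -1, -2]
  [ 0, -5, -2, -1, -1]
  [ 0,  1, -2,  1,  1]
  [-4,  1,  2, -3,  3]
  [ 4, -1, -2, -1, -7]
x^5 + 19*x^4 + 144*x^3 + 544*x^2 + 1024*x + 768

Expanding det(x·I − A) (e.g. by cofactor expansion or by noting that A is similar to its Jordan form J, which has the same characteristic polynomial as A) gives
  χ_A(x) = x^5 + 19*x^4 + 144*x^3 + 544*x^2 + 1024*x + 768
which factors as (x + 3)*(x + 4)^4. The eigenvalues (with algebraic multiplicities) are λ = -4 with multiplicity 4, λ = -3 with multiplicity 1.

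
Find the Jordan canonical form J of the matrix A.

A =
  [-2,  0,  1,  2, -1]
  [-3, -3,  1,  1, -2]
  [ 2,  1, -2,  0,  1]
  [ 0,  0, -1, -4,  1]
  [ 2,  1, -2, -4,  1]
J_3(-2) ⊕ J_2(-2)

The characteristic polynomial is
  det(x·I − A) = x^5 + 10*x^4 + 40*x^3 + 80*x^2 + 80*x + 32 = (x + 2)^5

Eigenvalues and multiplicities (the geometric multiplicity of λ is n − rank(A − λI), which equals the number of Jordan blocks for λ):
  λ = -2: algebraic multiplicity = 5, geometric multiplicity = 2

Determining the block sizes for each eigenvalue:
  λ = -2: with am = 5 and gm = 2, the partition is not yet determined (e.g. several partitions of 5 into 2 parts exist). Let N = A − (-2)·I. Computing rank(N^1) = 3, rank(N^2) = 1, rank(N^3) = 0; the number of blocks of size ≥ j is rank(N^{j−1}) − rank(N^j), giving [2, 2, 1]. So we have 1 block(s) of size 3, 1 block(s) of size 2 → block sizes [3, 2]

Assembling the blocks gives a Jordan form
J =
  [-2,  1,  0,  0,  0]
  [ 0, -2,  1,  0,  0]
  [ 0,  0, -2,  0,  0]
  [ 0,  0,  0, -2,  1]
  [ 0,  0,  0,  0, -2]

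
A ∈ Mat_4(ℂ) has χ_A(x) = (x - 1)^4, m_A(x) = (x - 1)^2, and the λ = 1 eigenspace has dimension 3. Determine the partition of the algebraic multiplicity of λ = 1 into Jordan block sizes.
Block sizes for λ = 1: [2, 1, 1]

Step 1 — from the characteristic polynomial, algebraic multiplicity of λ = 1 is 4. From dim ker(A − (1)·I) = 3, there are exactly 3 Jordan blocks for λ = 1.
Step 2 — from the minimal polynomial, the factor (x − 1)^2 tells us the largest block for λ = 1 has size 2.
Step 3 — with total size 4, 3 blocks, and largest block 2, the block sizes (in nonincreasing order) are [2, 1, 1].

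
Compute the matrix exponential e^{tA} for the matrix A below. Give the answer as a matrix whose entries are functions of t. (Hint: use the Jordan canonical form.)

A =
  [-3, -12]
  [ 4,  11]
e^{tA} =
  [-3*exp(5*t) + 4*exp(3*t), -6*exp(5*t) + 6*exp(3*t)]
  [2*exp(5*t) - 2*exp(3*t), 4*exp(5*t) - 3*exp(3*t)]

Strategy: write A = P · J · P⁻¹ where J is a Jordan canonical form, so e^{tA} = P · e^{tJ} · P⁻¹, and e^{tJ} can be computed block-by-block.

A has Jordan form
J =
  [3, 0]
  [0, 5]
(up to reordering of blocks).

Per-block formulas:
  For a 1×1 block at λ = 3: exp(t · [3]) = [e^(3t)].
  For a 1×1 block at λ = 5: exp(t · [5]) = [e^(5t)].

After assembling e^{tJ} and conjugating by P, we get:

e^{tA} =
  [-3*exp(5*t) + 4*exp(3*t), -6*exp(5*t) + 6*exp(3*t)]
  [2*exp(5*t) - 2*exp(3*t), 4*exp(5*t) - 3*exp(3*t)]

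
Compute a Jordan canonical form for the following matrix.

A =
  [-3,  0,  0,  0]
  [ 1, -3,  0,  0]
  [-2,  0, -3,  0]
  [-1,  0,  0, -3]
J_2(-3) ⊕ J_1(-3) ⊕ J_1(-3)

The characteristic polynomial is
  det(x·I − A) = x^4 + 12*x^3 + 54*x^2 + 108*x + 81 = (x + 3)^4

Eigenvalues and multiplicities (the geometric multiplicity of λ is n − rank(A − λI), which equals the number of Jordan blocks for λ):
  λ = -3: algebraic multiplicity = 4, geometric multiplicity = 3

Determining the block sizes for each eigenvalue:
  λ = -3: 3 blocks summing to 4 forces exactly one block of size 2 and the rest size 1 → block sizes [2, 1, 1]

Assembling the blocks gives a Jordan form
J =
  [-3,  1,  0,  0]
  [ 0, -3,  0,  0]
  [ 0,  0, -3,  0]
  [ 0,  0,  0, -3]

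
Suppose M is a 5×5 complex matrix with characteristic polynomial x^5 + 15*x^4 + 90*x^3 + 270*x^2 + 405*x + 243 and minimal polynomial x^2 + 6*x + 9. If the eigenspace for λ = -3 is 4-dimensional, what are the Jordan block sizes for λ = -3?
Block sizes for λ = -3: [2, 1, 1, 1]

Step 1 — from the characteristic polynomial, algebraic multiplicity of λ = -3 is 5. From dim ker(M − (-3)·I) = 4, there are exactly 4 Jordan blocks for λ = -3.
Step 2 — from the minimal polynomial, the factor (x + 3)^2 tells us the largest block for λ = -3 has size 2.
Step 3 — with total size 5, 4 blocks, and largest block 2, the block sizes (in nonincreasing order) are [2, 1, 1, 1].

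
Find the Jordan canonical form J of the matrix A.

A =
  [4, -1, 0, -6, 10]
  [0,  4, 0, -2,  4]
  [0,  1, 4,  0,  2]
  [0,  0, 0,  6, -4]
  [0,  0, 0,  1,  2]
J_2(4) ⊕ J_2(4) ⊕ J_1(4)

The characteristic polynomial is
  det(x·I − A) = x^5 - 20*x^4 + 160*x^3 - 640*x^2 + 1280*x - 1024 = (x - 4)^5

Eigenvalues and multiplicities (the geometric multiplicity of λ is n − rank(A − λI), which equals the number of Jordan blocks for λ):
  λ = 4: algebraic multiplicity = 5, geometric multiplicity = 3

Determining the block sizes for each eigenvalue:
  λ = 4: with am = 5 and gm = 3, the partition is not yet determined (e.g. several partitions of 5 into 3 parts exist). Let N = A − (4)·I. Computing rank(N^1) = 2, rank(N^2) = 0; the number of blocks of size ≥ j is rank(N^{j−1}) − rank(N^j), giving [3, 2]. So we have 2 block(s) of size 2, 1 block(s) of size 1 → block sizes [2, 2, 1]

Assembling the blocks gives a Jordan form
J =
  [4, 1, 0, 0, 0]
  [0, 4, 0, 0, 0]
  [0, 0, 4, 1, 0]
  [0, 0, 0, 4, 0]
  [0, 0, 0, 0, 4]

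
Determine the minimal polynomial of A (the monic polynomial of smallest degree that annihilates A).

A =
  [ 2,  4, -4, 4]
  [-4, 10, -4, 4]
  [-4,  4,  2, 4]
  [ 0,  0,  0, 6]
x^2 - 8*x + 12

The characteristic polynomial is χ_A(x) = (x - 6)^3*(x - 2), so the eigenvalues are known. The minimal polynomial is
  m_A(x) = Π_λ (x − λ)^{k_λ}
where k_λ is the size of the *largest* Jordan block for λ (equivalently, the smallest k with (A − λI)^k v = 0 for every generalised eigenvector v of λ).

  λ = 2: largest Jordan block has size 1, contributing (x − 2)
  λ = 6: largest Jordan block has size 1, contributing (x − 6)

So m_A(x) = (x - 6)*(x - 2) = x^2 - 8*x + 12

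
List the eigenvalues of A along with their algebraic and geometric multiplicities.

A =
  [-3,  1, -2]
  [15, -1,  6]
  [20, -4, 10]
λ = 2: alg = 3, geom = 2

Step 1 — factor the characteristic polynomial to read off the algebraic multiplicities:
  χ_A(x) = (x - 2)^3

Step 2 — compute geometric multiplicities via the rank-nullity identity g(λ) = n − rank(A − λI):
  rank(A − (2)·I) = 1, so dim ker(A − (2)·I) = n − 1 = 2

Summary:
  λ = 2: algebraic multiplicity = 3, geometric multiplicity = 2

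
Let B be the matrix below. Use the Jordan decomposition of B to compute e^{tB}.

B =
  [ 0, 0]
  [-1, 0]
e^{tB} =
  [1, 0]
  [-t, 1]

Strategy: write B = P · J · P⁻¹ where J is a Jordan canonical form, so e^{tB} = P · e^{tJ} · P⁻¹, and e^{tJ} can be computed block-by-block.

B has Jordan form
J =
  [0, 1]
  [0, 0]
(up to reordering of blocks).

Per-block formulas:
  For a 2×2 Jordan block J_2(0): exp(t · J_2(0)) = e^(0t)·(I + t·N), where N is the 2×2 nilpotent shift.

After assembling e^{tJ} and conjugating by P, we get:

e^{tB} =
  [1, 0]
  [-t, 1]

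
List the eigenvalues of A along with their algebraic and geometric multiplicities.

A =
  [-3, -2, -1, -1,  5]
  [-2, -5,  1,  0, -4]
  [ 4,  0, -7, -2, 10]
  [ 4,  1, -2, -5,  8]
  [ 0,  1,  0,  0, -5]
λ = -5: alg = 5, geom = 2

Step 1 — factor the characteristic polynomial to read off the algebraic multiplicities:
  χ_A(x) = (x + 5)^5

Step 2 — compute geometric multiplicities via the rank-nullity identity g(λ) = n − rank(A − λI):
  rank(A − (-5)·I) = 3, so dim ker(A − (-5)·I) = n − 3 = 2

Summary:
  λ = -5: algebraic multiplicity = 5, geometric multiplicity = 2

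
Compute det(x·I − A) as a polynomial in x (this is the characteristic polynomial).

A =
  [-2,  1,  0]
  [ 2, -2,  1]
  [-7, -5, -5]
x^3 + 9*x^2 + 27*x + 27

Expanding det(x·I − A) (e.g. by cofactor expansion or by noting that A is similar to its Jordan form J, which has the same characteristic polynomial as A) gives
  χ_A(x) = x^3 + 9*x^2 + 27*x + 27
which factors as (x + 3)^3. The eigenvalues (with algebraic multiplicities) are λ = -3 with multiplicity 3.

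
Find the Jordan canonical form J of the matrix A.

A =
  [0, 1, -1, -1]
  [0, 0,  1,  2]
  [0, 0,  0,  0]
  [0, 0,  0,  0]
J_3(0) ⊕ J_1(0)

The characteristic polynomial is
  det(x·I − A) = x^4

Eigenvalues and multiplicities (the geometric multiplicity of λ is n − rank(A − λI), which equals the number of Jordan blocks for λ):
  λ = 0: algebraic multiplicity = 4, geometric multiplicity = 2

Determining the block sizes for each eigenvalue:
  λ = 0: with am = 4 and gm = 2, the partition is not yet determined (e.g. several partitions of 4 into 2 parts exist). Let N = A − (0)·I. Computing rank(N^1) = 2, rank(N^2) = 1, rank(N^3) = 0; the number of blocks of size ≥ j is rank(N^{j−1}) − rank(N^j), giving [2, 1, 1]. So we have 1 block(s) of size 3, 1 block(s) of size 1 → block sizes [3, 1]

Assembling the blocks gives a Jordan form
J =
  [0, 1, 0, 0]
  [0, 0, 1, 0]
  [0, 0, 0, 0]
  [0, 0, 0, 0]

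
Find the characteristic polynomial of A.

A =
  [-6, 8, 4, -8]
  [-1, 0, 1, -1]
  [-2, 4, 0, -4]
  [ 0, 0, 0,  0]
x^4 + 6*x^3 + 12*x^2 + 8*x

Expanding det(x·I − A) (e.g. by cofactor expansion or by noting that A is similar to its Jordan form J, which has the same characteristic polynomial as A) gives
  χ_A(x) = x^4 + 6*x^3 + 12*x^2 + 8*x
which factors as x*(x + 2)^3. The eigenvalues (with algebraic multiplicities) are λ = -2 with multiplicity 3, λ = 0 with multiplicity 1.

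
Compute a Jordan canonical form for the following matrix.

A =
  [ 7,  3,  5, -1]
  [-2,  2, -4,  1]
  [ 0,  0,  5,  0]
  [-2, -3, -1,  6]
J_3(5) ⊕ J_1(5)

The characteristic polynomial is
  det(x·I − A) = x^4 - 20*x^3 + 150*x^2 - 500*x + 625 = (x - 5)^4

Eigenvalues and multiplicities (the geometric multiplicity of λ is n − rank(A − λI), which equals the number of Jordan blocks for λ):
  λ = 5: algebraic multiplicity = 4, geometric multiplicity = 2

Determining the block sizes for each eigenvalue:
  λ = 5: with am = 4 and gm = 2, the partition is not yet determined (e.g. several partitions of 4 into 2 parts exist). Let N = A − (5)·I. Computing rank(N^1) = 2, rank(N^2) = 1, rank(N^3) = 0; the number of blocks of size ≥ j is rank(N^{j−1}) − rank(N^j), giving [2, 1, 1]. So we have 1 block(s) of size 3, 1 block(s) of size 1 → block sizes [3, 1]

Assembling the blocks gives a Jordan form
J =
  [5, 1, 0, 0]
  [0, 5, 1, 0]
  [0, 0, 5, 0]
  [0, 0, 0, 5]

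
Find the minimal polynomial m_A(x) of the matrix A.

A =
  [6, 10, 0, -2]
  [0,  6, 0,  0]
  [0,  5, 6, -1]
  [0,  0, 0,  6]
x^2 - 12*x + 36

The characteristic polynomial is χ_A(x) = (x - 6)^4, so the eigenvalues are known. The minimal polynomial is
  m_A(x) = Π_λ (x − λ)^{k_λ}
where k_λ is the size of the *largest* Jordan block for λ (equivalently, the smallest k with (A − λI)^k v = 0 for every generalised eigenvector v of λ).

  λ = 6: largest Jordan block has size 2, contributing (x − 6)^2

So m_A(x) = (x - 6)^2 = x^2 - 12*x + 36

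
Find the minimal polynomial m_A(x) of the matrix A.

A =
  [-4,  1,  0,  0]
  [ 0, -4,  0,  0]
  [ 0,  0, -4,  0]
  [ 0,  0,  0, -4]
x^2 + 8*x + 16

The characteristic polynomial is χ_A(x) = (x + 4)^4, so the eigenvalues are known. The minimal polynomial is
  m_A(x) = Π_λ (x − λ)^{k_λ}
where k_λ is the size of the *largest* Jordan block for λ (equivalently, the smallest k with (A − λI)^k v = 0 for every generalised eigenvector v of λ).

  λ = -4: largest Jordan block has size 2, contributing (x + 4)^2

So m_A(x) = (x + 4)^2 = x^2 + 8*x + 16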